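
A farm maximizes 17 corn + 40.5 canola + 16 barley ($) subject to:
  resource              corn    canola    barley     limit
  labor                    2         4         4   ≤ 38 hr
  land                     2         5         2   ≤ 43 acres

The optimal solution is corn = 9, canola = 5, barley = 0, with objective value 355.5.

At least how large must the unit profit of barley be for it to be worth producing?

At the optimum: labor uses 38 of 38 (binding); land uses 43 of 43 (binding).
Dual feasibility on the basic columns requires 2·y_labor + 2·y_land = 17, 4·y_labor + 5·y_land = 40.5.
Solving: y_labor = 2, y_land = 6.5.
barley enters the basis when its profit ≥ yᵀa₃ = 2·4 + 6.5·2 = 21.

21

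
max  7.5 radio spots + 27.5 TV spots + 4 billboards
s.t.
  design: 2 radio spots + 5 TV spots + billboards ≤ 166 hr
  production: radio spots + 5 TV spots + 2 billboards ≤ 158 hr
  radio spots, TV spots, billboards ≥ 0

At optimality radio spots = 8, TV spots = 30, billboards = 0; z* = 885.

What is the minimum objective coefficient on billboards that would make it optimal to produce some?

9

Check each constraint at x*: design 166/166 (tight); production 158/158 (tight).
Dual feasibility on the basic columns requires 2·y_design + 1·y_production = 7.5, 5·y_design + 5·y_production = 27.5.
This yields shadow prices y_design = 2, y_production = 3.5.
billboards enters the basis when its profit ≥ yᵀa₃ = 2·1 + 3.5·2 = 9.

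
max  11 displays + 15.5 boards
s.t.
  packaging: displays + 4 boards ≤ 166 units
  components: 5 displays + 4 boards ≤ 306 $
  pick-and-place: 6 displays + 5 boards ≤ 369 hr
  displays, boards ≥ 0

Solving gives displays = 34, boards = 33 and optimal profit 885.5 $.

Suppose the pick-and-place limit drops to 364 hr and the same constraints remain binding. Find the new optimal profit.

878

Check each constraint at x*: packaging 166/166 (tight); components 302/306 (slack 4); pick-and-place 369/369 (tight).
Since components is not tight, its dual is 0.
The binding rows give the dual system: 1·y_packaging + 6·y_pick-and-place = 11 and 4·y_packaging + 5·y_pick-and-place = 15.5.
→ y_packaging = 2 and y_pick-and-place = 1.5.
Δz = y_pick-and-place·Δb = 1.5 × (-5) = -7.5, so new z* = 885.5 − 7.5 = 878.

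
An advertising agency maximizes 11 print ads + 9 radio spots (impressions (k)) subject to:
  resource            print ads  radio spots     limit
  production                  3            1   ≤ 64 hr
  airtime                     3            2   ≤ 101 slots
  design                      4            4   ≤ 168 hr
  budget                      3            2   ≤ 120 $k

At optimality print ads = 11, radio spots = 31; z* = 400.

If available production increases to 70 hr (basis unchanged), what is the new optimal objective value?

Check each constraint at x*: production 64/64 (tight); airtime 95/101 (slack 6); design 168/168 (tight); budget 95/120 (slack 25).
By complementary slackness, y = 0 for the non-binding constraints.
Dual feasibility on the basic columns requires 3·y_production + 4·y_design = 11, 1·y_production + 4·y_design = 9.
Solving: y_production = 1, y_design = 2.
Δz = y_production·Δb = 1 × (6) = 6, so new z* = 400 + 6 = 406.

406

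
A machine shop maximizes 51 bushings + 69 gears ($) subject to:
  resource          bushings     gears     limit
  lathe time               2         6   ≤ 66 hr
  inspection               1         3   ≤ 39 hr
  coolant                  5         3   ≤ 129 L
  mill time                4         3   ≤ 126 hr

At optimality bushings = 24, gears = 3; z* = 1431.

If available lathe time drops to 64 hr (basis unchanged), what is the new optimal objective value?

Binding: lathe time and coolant. Non-binding: inspection (6 unused), mill time (21 unused).
Slack constraints have shadow price 0 (complementary slackness).
The binding rows give the dual system: 2·y_lathe time + 5·y_coolant = 51 and 6·y_lathe time + 3·y_coolant = 69.
→ y_lathe time = 8 and y_coolant = 7.
Δz = y_lathe time·Δb = 8 × (-2) = -16, so new z* = 1431 − 16 = 1415.

1415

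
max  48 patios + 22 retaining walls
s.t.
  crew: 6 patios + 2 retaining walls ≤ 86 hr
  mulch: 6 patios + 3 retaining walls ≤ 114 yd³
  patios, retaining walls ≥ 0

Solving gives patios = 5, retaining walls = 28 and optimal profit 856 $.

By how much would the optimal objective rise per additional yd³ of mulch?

6

Check each constraint at x*: crew 86/86 (tight); mulch 114/114 (tight).
From A_Bᵀ y = c: 6·y_crew + 6·y_mulch = 48; 2·y_crew + 3·y_mulch = 22.
→ y_crew = 2 and y_mulch = 6.
Shadow price of mulch = 6.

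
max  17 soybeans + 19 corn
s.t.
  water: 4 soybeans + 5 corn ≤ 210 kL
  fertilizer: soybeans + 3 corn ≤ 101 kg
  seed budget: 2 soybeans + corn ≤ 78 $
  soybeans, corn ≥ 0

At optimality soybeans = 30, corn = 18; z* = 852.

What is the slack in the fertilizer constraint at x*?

fertilizer used = 1·30 + 3·18 = 84; slack = 101 − 84 = 17.

17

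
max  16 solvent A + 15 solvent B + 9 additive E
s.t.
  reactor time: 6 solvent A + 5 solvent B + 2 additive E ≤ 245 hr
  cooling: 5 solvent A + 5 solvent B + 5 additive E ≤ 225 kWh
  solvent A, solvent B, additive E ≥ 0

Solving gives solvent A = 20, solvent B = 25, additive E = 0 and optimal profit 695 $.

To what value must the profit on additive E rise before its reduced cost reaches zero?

Both reactor time and cooling are binding at x*.
From A_Bᵀ y = c: 6·y_reactor time + 5·y_cooling = 16; 5·y_reactor time + 5·y_cooling = 15.
→ y_reactor time = 1 and y_cooling = 2.
additive E enters the basis when its profit ≥ yᵀa₃ = 1·2 + 2·5 = 12.

12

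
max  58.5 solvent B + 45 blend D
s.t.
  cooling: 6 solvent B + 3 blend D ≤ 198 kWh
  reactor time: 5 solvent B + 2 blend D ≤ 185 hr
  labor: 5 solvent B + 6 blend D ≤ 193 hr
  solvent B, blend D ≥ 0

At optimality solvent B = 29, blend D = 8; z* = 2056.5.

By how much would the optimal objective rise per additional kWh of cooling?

6

Check each constraint at x*: cooling 198/198 (tight); reactor time 161/185 (slack 24); labor 193/193 (tight).
Slack constraints have shadow price 0 (complementary slackness).
From A_Bᵀ y = c: 6·y_cooling + 5·y_labor = 58.5; 3·y_cooling + 6·y_labor = 45.
Solving: y_cooling = 6, y_labor = 4.5.
Shadow price of cooling = 6.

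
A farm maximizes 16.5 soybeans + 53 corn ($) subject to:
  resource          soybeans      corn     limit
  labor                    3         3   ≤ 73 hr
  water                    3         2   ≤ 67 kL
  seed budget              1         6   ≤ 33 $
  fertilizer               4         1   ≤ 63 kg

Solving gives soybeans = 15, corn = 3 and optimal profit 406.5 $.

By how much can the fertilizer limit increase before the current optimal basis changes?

23

Binding constraints: seed budget, fertilizer. The basis is B = [[1,6],[4,1]] with det -23.
Per unit increase in fertilizer, x* moves by d = (0.2609, -0.0435).
The basis stays optimal until water becomes binding; allowable increase = 23 kg.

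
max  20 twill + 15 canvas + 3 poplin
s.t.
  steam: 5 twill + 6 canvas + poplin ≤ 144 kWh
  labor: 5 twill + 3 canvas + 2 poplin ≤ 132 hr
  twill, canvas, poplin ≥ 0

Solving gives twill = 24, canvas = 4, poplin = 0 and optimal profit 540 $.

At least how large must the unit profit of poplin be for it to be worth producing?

At the optimum: steam uses 144 of 144 (binding); labor uses 132 of 132 (binding).
The binding rows give the dual system: 5·y_steam + 5·y_labor = 20 and 6·y_steam + 3·y_labor = 15.
Solving: y_steam = 1, y_labor = 3.
poplin enters the basis when its profit ≥ yᵀa₃ = 1·1 + 3·2 = 7.

7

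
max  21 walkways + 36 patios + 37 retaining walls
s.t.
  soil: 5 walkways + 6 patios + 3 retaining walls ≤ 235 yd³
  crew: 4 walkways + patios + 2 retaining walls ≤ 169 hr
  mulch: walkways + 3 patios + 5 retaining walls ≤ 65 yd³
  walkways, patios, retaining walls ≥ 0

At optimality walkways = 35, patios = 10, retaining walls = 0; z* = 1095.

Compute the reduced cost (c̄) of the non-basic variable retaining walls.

-2

At the optimum: soil uses 235 of 235 (binding); crew uses 150 of 169 (slack = 19); mulch uses 65 of 65 (binding).
By complementary slackness, y = 0 for the non-binding constraint.
Dual feasibility on the basic columns requires 5·y_soil + 1·y_mulch = 21, 6·y_soil + 3·y_mulch = 36.
This yields shadow prices y_soil = 3, y_mulch = 6.
Reduced cost of retaining walls: c₃ − yᵀa₃ = 37 − (3·3 + 6·5) = 37 − 39 = -2.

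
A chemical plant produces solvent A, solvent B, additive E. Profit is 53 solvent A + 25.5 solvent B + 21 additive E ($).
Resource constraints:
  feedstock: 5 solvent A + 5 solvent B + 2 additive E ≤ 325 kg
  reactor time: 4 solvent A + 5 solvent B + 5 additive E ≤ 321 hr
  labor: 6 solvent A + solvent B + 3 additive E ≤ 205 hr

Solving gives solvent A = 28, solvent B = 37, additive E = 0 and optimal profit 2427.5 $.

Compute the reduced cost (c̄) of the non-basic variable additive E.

-3.5

At the optimum: feedstock uses 325 of 325 (binding); reactor time uses 297 of 321 (slack = 24); labor uses 205 of 205 (binding).
Slack constraints have shadow price 0 (complementary slackness).
From A_Bᵀ y = c: 5·y_feedstock + 6·y_labor = 53; 5·y_feedstock + 1·y_labor = 25.5.
→ y_feedstock = 4 and y_labor = 5.5.
Reduced cost of additive E: c₃ − yᵀa₃ = 21 − (4·2 + 5.5·3) = 21 − 24.5 = -3.5.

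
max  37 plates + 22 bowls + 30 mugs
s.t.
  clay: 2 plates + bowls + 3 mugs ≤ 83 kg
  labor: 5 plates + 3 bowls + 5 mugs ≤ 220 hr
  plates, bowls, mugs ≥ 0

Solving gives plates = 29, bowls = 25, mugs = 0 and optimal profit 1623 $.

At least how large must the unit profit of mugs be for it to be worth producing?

At the optimum: clay uses 83 of 83 (binding); labor uses 220 of 220 (binding).
Dual feasibility on the basic columns requires 2·y_clay + 5·y_labor = 37, 1·y_clay + 3·y_labor = 22.
→ y_clay = 1 and y_labor = 7.
mugs enters the basis when its profit ≥ yᵀa₃ = 1·3 + 7·5 = 38.

38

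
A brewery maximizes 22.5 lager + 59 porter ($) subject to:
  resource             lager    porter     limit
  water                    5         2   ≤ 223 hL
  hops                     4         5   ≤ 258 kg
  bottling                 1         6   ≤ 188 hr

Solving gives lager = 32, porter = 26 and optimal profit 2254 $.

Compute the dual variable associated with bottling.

6.5

At the optimum: water uses 212 of 223 (slack = 11); hops uses 258 of 258 (binding); bottling uses 188 of 188 (binding).
Slack constraints have shadow price 0 (complementary slackness).
From A_Bᵀ y = c: 4·y_hops + 1·y_bottling = 22.5; 5·y_hops + 6·y_bottling = 59.
This yields shadow prices y_hops = 4, y_bottling = 6.5.
Shadow price of bottling = 6.5.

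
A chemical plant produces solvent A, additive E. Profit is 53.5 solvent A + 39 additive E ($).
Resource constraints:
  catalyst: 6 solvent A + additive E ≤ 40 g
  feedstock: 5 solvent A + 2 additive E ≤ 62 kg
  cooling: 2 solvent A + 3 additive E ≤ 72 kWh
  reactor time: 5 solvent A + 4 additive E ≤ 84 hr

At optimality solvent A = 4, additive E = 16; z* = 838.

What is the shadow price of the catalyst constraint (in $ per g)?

Binding: catalyst and reactor time. Non-binding: feedstock (10 unused), cooling (16 unused).
Since feedstock, cooling are not tight, their duals are 0.
The binding rows give the dual system: 6·y_catalyst + 5·y_reactor time = 53.5 and 1·y_catalyst + 4·y_reactor time = 39.
Solving: y_catalyst = 1, y_reactor time = 9.5.
Shadow price of catalyst = 1.

1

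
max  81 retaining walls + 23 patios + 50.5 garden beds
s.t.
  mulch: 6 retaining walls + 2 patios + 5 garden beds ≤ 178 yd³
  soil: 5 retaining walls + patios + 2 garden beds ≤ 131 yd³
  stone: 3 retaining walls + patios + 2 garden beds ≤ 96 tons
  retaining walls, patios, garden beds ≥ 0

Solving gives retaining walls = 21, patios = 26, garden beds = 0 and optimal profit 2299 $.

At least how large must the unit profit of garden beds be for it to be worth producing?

54.5

Check each constraint at x*: mulch 178/178 (tight); soil 131/131 (tight); stone 89/96 (slack 7).
Since stone is not tight, its dual is 0.
Dual feasibility on the basic columns requires 6·y_mulch + 5·y_soil = 81, 2·y_mulch + 1·y_soil = 23.
This yields shadow prices y_mulch = 8.5, y_soil = 6.
garden beds enters the basis when its profit ≥ yᵀa₃ = 8.5·5 + 6·2 = 54.5.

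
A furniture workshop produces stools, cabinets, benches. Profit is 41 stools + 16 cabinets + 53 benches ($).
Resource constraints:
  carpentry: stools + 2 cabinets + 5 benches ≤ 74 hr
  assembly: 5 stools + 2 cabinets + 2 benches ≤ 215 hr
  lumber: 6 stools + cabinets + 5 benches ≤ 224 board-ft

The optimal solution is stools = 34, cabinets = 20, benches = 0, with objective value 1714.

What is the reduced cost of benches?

-2

Check each constraint at x*: carpentry 74/74 (tight); assembly 210/215 (slack 5); lumber 224/224 (tight).
Slack constraints have shadow price 0 (complementary slackness).
The binding rows give the dual system: 1·y_carpentry + 6·y_lumber = 41 and 2·y_carpentry + 1·y_lumber = 16.
This yields shadow prices y_carpentry = 5, y_lumber = 6.
Reduced cost of benches: c₃ − yᵀa₃ = 53 − (5·5 + 6·5) = 53 − 55 = -2.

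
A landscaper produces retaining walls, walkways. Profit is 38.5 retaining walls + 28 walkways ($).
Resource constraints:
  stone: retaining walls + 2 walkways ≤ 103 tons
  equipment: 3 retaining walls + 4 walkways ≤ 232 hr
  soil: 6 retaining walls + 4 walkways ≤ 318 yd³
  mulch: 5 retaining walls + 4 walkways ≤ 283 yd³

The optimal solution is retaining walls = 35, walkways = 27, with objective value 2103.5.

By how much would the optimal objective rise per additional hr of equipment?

0

Check each constraint at x*: stone 89/103 (slack 14); equipment 213/232 (slack 19); soil 318/318 (tight); mulch 283/283 (tight).
Slack constraints have shadow price 0 (complementary slackness).
From A_Bᵀ y = c: 6·y_soil + 5·y_mulch = 38.5; 4·y_soil + 4·y_mulch = 28.
→ y_soil = 3.5 and y_mulch = 3.5.
Shadow price of equipment = 0.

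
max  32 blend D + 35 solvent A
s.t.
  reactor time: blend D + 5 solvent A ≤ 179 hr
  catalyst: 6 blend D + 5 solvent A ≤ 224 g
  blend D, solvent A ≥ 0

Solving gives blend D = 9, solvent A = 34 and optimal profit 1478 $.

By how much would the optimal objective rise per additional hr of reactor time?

2

Both reactor time and catalyst are binding at x*.
From A_Bᵀ y = c: 1·y_reactor time + 6·y_catalyst = 32; 5·y_reactor time + 5·y_catalyst = 35.
This yields shadow prices y_reactor time = 2, y_catalyst = 5.
Shadow price of reactor time = 2.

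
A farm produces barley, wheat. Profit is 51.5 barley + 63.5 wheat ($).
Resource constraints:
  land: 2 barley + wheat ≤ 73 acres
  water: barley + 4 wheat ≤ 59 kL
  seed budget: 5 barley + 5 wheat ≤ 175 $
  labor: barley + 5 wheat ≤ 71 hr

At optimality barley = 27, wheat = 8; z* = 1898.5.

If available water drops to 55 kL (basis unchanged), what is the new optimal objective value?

1882.5

Binding: water and seed budget. Non-binding: land (11 unused), labor (4 unused).
Since land, labor are not tight, their duals are 0.
From A_Bᵀ y = c: 1·y_water + 5·y_seed budget = 51.5; 4·y_water + 5·y_seed budget = 63.5.
→ y_water = 4 and y_seed budget = 9.5.
Δz = y_water·Δb = 4 × (-4) = -16, so new z* = 1898.5 − 16 = 1882.5.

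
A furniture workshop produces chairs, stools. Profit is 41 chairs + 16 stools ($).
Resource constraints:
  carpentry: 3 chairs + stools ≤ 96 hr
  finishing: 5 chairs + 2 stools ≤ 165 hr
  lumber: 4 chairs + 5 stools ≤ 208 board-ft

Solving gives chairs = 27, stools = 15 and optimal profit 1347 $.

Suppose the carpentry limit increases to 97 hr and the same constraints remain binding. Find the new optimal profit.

1349

Binding: carpentry and finishing. Non-binding: lumber (25 unused).
By complementary slackness, y = 0 for the non-binding constraint.
The binding rows give the dual system: 3·y_carpentry + 5·y_finishing = 41 and 1·y_carpentry + 2·y_finishing = 16.
→ y_carpentry = 2 and y_finishing = 7.
Δz = y_carpentry·Δb = 2 × (1) = 2, so new z* = 1347 + 2 = 1349.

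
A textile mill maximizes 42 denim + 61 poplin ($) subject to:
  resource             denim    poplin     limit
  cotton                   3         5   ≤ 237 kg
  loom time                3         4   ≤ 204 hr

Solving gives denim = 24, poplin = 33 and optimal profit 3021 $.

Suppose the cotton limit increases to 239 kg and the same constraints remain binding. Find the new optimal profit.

At the optimum: cotton uses 237 of 237 (binding); loom time uses 204 of 204 (binding).
From A_Bᵀ y = c: 3·y_cotton + 3·y_loom time = 42; 5·y_cotton + 4·y_loom time = 61.
This yields shadow prices y_cotton = 5, y_loom time = 9.
Δz = y_cotton·Δb = 5 × (2) = 10, so new z* = 3021 + 10 = 3031.

3031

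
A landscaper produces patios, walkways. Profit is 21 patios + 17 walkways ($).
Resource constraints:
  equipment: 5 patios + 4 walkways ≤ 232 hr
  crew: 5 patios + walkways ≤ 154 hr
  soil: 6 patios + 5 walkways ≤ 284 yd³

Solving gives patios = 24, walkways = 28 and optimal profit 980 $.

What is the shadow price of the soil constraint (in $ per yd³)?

1

Check each constraint at x*: equipment 232/232 (tight); crew 148/154 (slack 6); soil 284/284 (tight).
Slack constraints have shadow price 0 (complementary slackness).
The binding rows give the dual system: 5·y_equipment + 6·y_soil = 21 and 4·y_equipment + 5·y_soil = 17.
Solving: y_equipment = 3, y_soil = 1.
Shadow price of soil = 1.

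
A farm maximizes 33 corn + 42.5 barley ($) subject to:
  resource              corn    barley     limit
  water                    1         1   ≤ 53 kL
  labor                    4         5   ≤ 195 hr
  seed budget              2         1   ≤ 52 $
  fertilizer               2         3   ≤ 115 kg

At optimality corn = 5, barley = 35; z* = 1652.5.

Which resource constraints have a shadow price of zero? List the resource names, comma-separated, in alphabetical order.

seed budget, water

water: 40/53 (slack 13)
labor: 195/195 (binding)
seed budget: 45/52 (slack 7)
fertilizer: 115/115 (binding)
By complementary slackness, a constraint with positive slack has shadow price 0 → seed budget, water.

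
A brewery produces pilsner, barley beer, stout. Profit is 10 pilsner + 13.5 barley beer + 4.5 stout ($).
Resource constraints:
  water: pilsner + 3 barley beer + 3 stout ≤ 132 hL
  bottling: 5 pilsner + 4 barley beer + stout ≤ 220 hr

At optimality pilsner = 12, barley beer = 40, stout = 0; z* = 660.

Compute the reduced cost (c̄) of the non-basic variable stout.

Check each constraint at x*: water 132/132 (tight); bottling 220/220 (tight).
Dual feasibility on the basic columns requires 1·y_water + 5·y_bottling = 10, 3·y_water + 4·y_bottling = 13.5.
Solving: y_water = 2.5, y_bottling = 1.5.
Reduced cost of stout: c₃ − yᵀa₃ = 4.5 − (2.5·3 + 1.5·1) = 4.5 − 9 = -4.5.

-4.5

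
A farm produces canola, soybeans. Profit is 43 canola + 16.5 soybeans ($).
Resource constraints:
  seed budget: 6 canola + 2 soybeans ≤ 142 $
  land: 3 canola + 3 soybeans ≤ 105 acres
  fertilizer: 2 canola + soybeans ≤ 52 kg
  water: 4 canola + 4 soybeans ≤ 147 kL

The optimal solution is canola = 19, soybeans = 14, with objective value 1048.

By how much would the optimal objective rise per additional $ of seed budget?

5

Binding: seed budget and fertilizer. Non-binding: land (6 unused), water (15 unused).
Slack constraints have shadow price 0 (complementary slackness).
Dual feasibility on the basic columns requires 6·y_seed budget + 2·y_fertilizer = 43, 2·y_seed budget + 1·y_fertilizer = 16.5.
This yields shadow prices y_seed budget = 5, y_fertilizer = 6.5.
Shadow price of seed budget = 5.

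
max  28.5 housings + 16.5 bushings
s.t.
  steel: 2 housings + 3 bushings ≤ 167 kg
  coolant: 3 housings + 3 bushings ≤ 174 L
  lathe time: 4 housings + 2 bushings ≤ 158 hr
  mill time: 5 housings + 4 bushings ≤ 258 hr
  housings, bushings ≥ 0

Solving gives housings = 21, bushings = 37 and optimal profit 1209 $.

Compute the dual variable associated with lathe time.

At the optimum: steel uses 153 of 167 (slack = 14); coolant uses 174 of 174 (binding); lathe time uses 158 of 158 (binding); mill time uses 253 of 258 (slack = 5).
Since steel, mill time are not tight, their duals are 0.
The binding rows give the dual system: 3·y_coolant + 4·y_lathe time = 28.5 and 3·y_coolant + 2·y_lathe time = 16.5.
→ y_coolant = 1.5 and y_lathe time = 6.
Shadow price of lathe time = 6.

6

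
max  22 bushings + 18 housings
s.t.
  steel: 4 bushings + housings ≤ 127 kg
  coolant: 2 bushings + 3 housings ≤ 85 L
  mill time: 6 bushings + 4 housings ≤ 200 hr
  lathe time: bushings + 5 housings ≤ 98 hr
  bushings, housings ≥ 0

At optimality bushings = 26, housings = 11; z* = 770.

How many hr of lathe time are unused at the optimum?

17

lathe time used = 1·26 + 5·11 = 81; slack = 98 − 81 = 17.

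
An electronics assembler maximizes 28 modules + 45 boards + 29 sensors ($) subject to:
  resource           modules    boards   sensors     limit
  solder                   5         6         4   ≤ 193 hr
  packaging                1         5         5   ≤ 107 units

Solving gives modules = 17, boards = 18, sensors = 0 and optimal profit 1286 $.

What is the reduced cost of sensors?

At the optimum: solder uses 193 of 193 (binding); packaging uses 107 of 107 (binding).
Dual feasibility on the basic columns requires 5·y_solder + 1·y_packaging = 28, 6·y_solder + 5·y_packaging = 45.
→ y_solder = 5 and y_packaging = 3.
Reduced cost of sensors: c₃ − yᵀa₃ = 29 − (5·4 + 3·5) = 29 − 35 = -6.

-6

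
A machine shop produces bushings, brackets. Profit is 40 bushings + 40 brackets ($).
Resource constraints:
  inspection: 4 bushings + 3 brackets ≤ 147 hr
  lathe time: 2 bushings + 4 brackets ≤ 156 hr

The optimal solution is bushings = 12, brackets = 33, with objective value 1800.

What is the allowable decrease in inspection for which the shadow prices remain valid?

30

Binding constraints: inspection, lathe time. The basis is B = [[4,3],[2,4]] with det 10.
Per unit decrease in inspection, x* moves by d = (-0.4, 0.2).
The basis stays optimal until bushings reaches 0; allowable decrease = 30 hr.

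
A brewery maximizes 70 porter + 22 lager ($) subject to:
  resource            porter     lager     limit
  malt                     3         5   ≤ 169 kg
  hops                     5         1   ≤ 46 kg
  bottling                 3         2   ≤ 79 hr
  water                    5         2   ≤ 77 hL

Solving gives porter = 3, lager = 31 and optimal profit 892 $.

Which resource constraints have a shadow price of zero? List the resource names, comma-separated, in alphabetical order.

malt: 164/169 (slack 5)
hops: 46/46 (binding)
bottling: 71/79 (slack 8)
water: 77/77 (binding)
By complementary slackness, a constraint with positive slack has shadow price 0 → bottling, malt.

bottling, malt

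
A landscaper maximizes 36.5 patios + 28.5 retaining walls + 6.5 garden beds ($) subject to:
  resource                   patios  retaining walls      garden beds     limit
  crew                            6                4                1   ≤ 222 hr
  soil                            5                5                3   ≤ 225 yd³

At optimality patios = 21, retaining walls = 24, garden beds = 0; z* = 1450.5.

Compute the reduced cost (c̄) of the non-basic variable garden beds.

At the optimum: crew uses 222 of 222 (binding); soil uses 225 of 225 (binding).
From A_Bᵀ y = c: 6·y_crew + 5·y_soil = 36.5; 4·y_crew + 5·y_soil = 28.5.
→ y_crew = 4 and y_soil = 2.5.
Reduced cost of garden beds: c₃ − yᵀa₃ = 6.5 − (4·1 + 2.5·3) = 6.5 − 11.5 = -5.

-5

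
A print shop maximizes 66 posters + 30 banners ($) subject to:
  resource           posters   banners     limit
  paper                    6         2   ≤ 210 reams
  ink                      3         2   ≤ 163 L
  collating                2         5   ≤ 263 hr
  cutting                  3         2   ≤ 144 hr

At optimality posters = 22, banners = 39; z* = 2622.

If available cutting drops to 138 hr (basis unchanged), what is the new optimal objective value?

Binding: paper and cutting. Non-binding: ink (19 unused), collating (24 unused).
By complementary slackness, y = 0 for the non-binding constraints.
Dual feasibility on the basic columns requires 6·y_paper + 3·y_cutting = 66, 2·y_paper + 2·y_cutting = 30.
Solving: y_paper = 7, y_cutting = 8.
Δz = y_cutting·Δb = 8 × (-6) = -48, so new z* = 2622 − 48 = 2574.

2574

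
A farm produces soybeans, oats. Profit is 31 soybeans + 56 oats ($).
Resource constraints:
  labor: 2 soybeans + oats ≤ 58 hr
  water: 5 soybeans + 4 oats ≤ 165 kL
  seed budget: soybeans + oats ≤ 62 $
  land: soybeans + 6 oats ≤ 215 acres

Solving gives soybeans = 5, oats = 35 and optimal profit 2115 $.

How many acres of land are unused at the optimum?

land used = 1·5 + 6·35 = 215; slack = 215 − 215 = 0.

0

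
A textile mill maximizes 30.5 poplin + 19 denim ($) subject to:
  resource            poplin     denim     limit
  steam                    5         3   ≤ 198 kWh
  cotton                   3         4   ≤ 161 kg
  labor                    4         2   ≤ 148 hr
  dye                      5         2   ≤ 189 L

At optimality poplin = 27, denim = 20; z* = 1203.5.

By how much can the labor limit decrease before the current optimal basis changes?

Binding constraints: cotton, labor. The basis is B = [[3,4],[4,2]] with det -10.
Per unit decrease in labor, x* moves by d = (-0.4, 0.3).
The basis stays optimal until poplin reaches 0; allowable decrease = 67.5 hr.

67.5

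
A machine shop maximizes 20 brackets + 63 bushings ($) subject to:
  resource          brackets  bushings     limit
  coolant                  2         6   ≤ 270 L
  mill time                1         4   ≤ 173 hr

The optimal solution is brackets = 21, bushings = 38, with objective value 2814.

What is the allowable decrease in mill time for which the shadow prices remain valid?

38

Binding constraints: coolant, mill time. The basis is B = [[2,6],[1,4]] with det 2.
Per unit decrease in mill time, x* moves by d = (3, -1).
The basis stays optimal until bushings reaches 0; allowable decrease = 38 hr.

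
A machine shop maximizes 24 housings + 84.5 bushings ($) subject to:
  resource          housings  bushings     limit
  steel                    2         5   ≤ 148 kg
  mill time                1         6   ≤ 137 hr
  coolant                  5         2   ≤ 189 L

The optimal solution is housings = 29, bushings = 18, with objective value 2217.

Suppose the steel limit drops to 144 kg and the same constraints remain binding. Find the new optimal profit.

Binding: steel and mill time. Non-binding: coolant (8 unused).
Since coolant is not tight, its dual is 0.
Dual feasibility on the basic columns requires 2·y_steel + 1·y_mill time = 24, 5·y_steel + 6·y_mill time = 84.5.
This yields shadow prices y_steel = 8.5, y_mill time = 7.
Δz = y_steel·Δb = 8.5 × (-4) = -34, so new z* = 2217 − 34 = 2183.

2183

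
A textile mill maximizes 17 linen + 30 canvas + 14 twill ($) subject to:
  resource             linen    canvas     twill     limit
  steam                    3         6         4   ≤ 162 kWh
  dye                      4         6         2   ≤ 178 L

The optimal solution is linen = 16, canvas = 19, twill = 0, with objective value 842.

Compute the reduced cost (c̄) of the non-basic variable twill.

Check each constraint at x*: steam 162/162 (tight); dye 178/178 (tight).
Dual feasibility on the basic columns requires 3·y_steam + 4·y_dye = 17, 6·y_steam + 6·y_dye = 30.
This yields shadow prices y_steam = 3, y_dye = 2.
Reduced cost of twill: c₃ − yᵀa₃ = 14 − (3·4 + 2·2) = 14 − 16 = -2.

-2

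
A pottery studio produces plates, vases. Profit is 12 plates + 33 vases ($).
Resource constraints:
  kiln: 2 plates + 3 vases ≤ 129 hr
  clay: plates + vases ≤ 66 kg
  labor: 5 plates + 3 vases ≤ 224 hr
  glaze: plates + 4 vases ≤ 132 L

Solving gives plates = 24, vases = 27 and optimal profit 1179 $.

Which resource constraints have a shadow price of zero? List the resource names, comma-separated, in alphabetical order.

kiln: 129/129 (binding)
clay: 51/66 (slack 15)
labor: 201/224 (slack 23)
glaze: 132/132 (binding)
By complementary slackness, a constraint with positive slack has shadow price 0 → clay, labor.

clay, labor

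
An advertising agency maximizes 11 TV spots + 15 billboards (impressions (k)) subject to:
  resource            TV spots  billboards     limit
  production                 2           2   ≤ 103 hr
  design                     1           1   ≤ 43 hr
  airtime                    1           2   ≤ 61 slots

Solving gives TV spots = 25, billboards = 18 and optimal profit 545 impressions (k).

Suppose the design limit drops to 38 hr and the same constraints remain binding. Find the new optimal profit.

Check each constraint at x*: production 86/103 (slack 17); design 43/43 (tight); airtime 61/61 (tight).
Slack constraints have shadow price 0 (complementary slackness).
Dual feasibility on the basic columns requires 1·y_design + 1·y_airtime = 11, 1·y_design + 2·y_airtime = 15.
This yields shadow prices y_design = 7, y_airtime = 4.
Δz = y_design·Δb = 7 × (-5) = -35, so new z* = 545 − 35 = 510.

510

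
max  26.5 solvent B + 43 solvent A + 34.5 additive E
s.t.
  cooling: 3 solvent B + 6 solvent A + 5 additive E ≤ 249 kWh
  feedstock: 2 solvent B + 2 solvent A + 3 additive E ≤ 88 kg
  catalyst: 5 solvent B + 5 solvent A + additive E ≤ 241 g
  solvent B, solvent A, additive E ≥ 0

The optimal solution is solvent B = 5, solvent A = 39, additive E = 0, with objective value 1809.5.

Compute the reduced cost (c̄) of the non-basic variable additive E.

-8

Check each constraint at x*: cooling 249/249 (tight); feedstock 88/88 (tight); catalyst 220/241 (slack 21).
Slack constraints have shadow price 0 (complementary slackness).
Dual feasibility on the basic columns requires 3·y_cooling + 2·y_feedstock = 26.5, 6·y_cooling + 2·y_feedstock = 43.
→ y_cooling = 5.5 and y_feedstock = 5.
Reduced cost of additive E: c₃ − yᵀa₃ = 34.5 − (5.5·5 + 5·3) = 34.5 − 42.5 = -8.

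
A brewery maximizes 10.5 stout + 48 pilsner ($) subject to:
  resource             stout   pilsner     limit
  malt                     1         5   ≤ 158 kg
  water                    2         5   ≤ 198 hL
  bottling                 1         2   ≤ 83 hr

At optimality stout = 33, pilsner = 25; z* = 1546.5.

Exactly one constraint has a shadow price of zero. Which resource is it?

water

malt: 158/158 (binding)
water: 191/198 (slack 7)
bottling: 83/83 (binding)
By complementary slackness, a constraint with positive slack has shadow price 0 → water.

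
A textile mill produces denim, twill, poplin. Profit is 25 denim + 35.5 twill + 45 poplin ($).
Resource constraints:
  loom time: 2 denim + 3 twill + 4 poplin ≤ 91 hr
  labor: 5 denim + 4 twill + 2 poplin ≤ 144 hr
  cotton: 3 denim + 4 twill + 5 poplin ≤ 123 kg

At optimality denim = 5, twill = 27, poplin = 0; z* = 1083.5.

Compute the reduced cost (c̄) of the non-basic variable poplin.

Check each constraint at x*: loom time 91/91 (tight); labor 133/144 (slack 11); cotton 123/123 (tight).
Since labor is not tight, its dual is 0.
The binding rows give the dual system: 2·y_loom time + 3·y_cotton = 25 and 3·y_loom time + 4·y_cotton = 35.5.
→ y_loom time = 6.5 and y_cotton = 4.
Reduced cost of poplin: c₃ − yᵀa₃ = 45 − (6.5·4 + 4·5) = 45 − 46 = -1.

-1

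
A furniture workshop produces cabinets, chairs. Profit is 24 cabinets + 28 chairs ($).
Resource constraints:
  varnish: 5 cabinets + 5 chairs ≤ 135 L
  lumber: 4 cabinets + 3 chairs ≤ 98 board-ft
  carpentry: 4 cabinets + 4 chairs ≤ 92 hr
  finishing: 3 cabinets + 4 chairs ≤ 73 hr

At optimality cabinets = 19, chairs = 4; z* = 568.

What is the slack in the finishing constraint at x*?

0

finishing used = 3·19 + 4·4 = 73; slack = 73 − 73 = 0.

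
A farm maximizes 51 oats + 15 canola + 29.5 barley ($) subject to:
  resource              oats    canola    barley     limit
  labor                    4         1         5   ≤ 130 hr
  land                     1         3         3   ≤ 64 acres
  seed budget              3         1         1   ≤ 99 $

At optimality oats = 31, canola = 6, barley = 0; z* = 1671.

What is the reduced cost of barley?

At the optimum: labor uses 130 of 130 (binding); land uses 49 of 64 (slack = 15); seed budget uses 99 of 99 (binding).
Slack constraints have shadow price 0 (complementary slackness).
Dual feasibility on the basic columns requires 4·y_labor + 3·y_seed budget = 51, 1·y_labor + 1·y_seed budget = 15.
→ y_labor = 6 and y_seed budget = 9.
Reduced cost of barley: c₃ − yᵀa₃ = 29.5 − (6·5 + 9·1) = 29.5 − 39 = -9.5.

-9.5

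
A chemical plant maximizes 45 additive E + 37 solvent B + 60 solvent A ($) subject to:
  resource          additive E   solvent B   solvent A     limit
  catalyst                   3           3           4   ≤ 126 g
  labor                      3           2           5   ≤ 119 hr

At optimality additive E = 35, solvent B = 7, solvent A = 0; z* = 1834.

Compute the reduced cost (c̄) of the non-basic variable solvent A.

-8

Check each constraint at x*: catalyst 126/126 (tight); labor 119/119 (tight).
Dual feasibility on the basic columns requires 3·y_catalyst + 3·y_labor = 45, 3·y_catalyst + 2·y_labor = 37.
This yields shadow prices y_catalyst = 7, y_labor = 8.
Reduced cost of solvent A: c₃ − yᵀa₃ = 60 − (7·4 + 8·5) = 60 − 68 = -8.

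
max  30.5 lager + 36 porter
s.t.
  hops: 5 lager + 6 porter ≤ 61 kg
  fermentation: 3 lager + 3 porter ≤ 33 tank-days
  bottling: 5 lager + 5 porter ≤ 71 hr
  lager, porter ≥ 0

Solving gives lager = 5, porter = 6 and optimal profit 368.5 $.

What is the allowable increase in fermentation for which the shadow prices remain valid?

Binding constraints: hops, fermentation. The basis is B = [[5,6],[3,3]] with det -3.
Per unit increase in fermentation, x* moves by d = (2, -1.6667).
The basis stays optimal until porter reaches 0; allowable increase = 3.6 tank-days.

3.6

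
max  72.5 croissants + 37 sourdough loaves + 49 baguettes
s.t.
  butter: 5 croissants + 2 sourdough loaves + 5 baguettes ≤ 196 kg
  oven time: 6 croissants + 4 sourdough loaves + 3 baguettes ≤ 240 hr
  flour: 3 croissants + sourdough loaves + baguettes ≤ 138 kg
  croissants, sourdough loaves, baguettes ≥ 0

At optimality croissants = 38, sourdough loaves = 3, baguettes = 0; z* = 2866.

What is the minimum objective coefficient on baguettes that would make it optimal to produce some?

At the optimum: butter uses 196 of 196 (binding); oven time uses 240 of 240 (binding); flour uses 117 of 138 (slack = 21).
By complementary slackness, y = 0 for the non-binding constraint.
The binding rows give the dual system: 5·y_butter + 6·y_oven time = 72.5 and 2·y_butter + 4·y_oven time = 37.
This yields shadow prices y_butter = 8.5, y_oven time = 5.
baguettes enters the basis when its profit ≥ yᵀa₃ = 8.5·5 + 5·3 = 57.5.

57.5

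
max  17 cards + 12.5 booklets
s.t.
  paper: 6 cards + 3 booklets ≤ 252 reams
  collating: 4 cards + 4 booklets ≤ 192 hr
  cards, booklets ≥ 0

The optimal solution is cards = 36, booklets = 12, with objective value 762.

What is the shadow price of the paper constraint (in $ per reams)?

At the optimum: paper uses 252 of 252 (binding); collating uses 192 of 192 (binding).
Dual feasibility on the basic columns requires 6·y_paper + 4·y_collating = 17, 3·y_paper + 4·y_collating = 12.5.
This yields shadow prices y_paper = 1.5, y_collating = 2.
Shadow price of paper = 1.5.

1.5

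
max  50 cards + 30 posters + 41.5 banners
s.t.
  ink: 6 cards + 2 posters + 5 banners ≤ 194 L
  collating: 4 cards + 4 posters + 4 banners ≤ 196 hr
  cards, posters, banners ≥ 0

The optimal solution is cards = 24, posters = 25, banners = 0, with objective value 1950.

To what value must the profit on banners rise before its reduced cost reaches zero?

45

Both ink and collating are binding at x*.
From A_Bᵀ y = c: 6·y_ink + 4·y_collating = 50; 2·y_ink + 4·y_collating = 30.
Solving: y_ink = 5, y_collating = 5.
banners enters the basis when its profit ≥ yᵀa₃ = 5·5 + 5·4 = 45.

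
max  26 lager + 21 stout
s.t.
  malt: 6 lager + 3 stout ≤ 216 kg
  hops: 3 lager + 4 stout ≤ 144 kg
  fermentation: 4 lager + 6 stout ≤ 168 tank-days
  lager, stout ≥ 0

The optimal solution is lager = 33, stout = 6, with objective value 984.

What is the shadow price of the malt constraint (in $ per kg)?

Binding: malt and fermentation. Non-binding: hops (21 unused).
Slack constraints have shadow price 0 (complementary slackness).
The binding rows give the dual system: 6·y_malt + 4·y_fermentation = 26 and 3·y_malt + 6·y_fermentation = 21.
→ y_malt = 3 and y_fermentation = 2.
Shadow price of malt = 3.

3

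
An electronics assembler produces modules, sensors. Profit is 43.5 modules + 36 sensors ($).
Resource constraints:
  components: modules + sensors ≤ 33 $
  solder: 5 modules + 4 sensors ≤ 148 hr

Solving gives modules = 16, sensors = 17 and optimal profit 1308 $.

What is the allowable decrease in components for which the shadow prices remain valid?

3.4

Binding constraints: components, solder. The basis is B = [[1,1],[5,4]] with det -1.
Per unit decrease in components, x* moves by d = (4, -5).
The basis stays optimal until sensors reaches 0; allowable decrease = 3.4 $.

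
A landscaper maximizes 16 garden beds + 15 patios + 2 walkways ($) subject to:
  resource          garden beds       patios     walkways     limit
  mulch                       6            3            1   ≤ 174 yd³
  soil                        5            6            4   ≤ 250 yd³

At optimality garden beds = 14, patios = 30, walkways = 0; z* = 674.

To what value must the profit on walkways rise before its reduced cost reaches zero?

Check each constraint at x*: mulch 174/174 (tight); soil 250/250 (tight).
The binding rows give the dual system: 6·y_mulch + 5·y_soil = 16 and 3·y_mulch + 6·y_soil = 15.
Solving: y_mulch = 1, y_soil = 2.
walkways enters the basis when its profit ≥ yᵀa₃ = 1·1 + 2·4 = 9.

9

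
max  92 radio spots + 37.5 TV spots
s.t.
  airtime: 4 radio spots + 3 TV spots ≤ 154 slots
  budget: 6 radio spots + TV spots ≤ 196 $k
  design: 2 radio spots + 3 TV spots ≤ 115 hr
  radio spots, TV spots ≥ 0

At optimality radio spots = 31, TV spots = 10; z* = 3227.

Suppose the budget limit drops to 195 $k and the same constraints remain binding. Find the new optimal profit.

3218

Binding: airtime and budget. Non-binding: design (23 unused).
Slack constraints have shadow price 0 (complementary slackness).
Dual feasibility on the basic columns requires 4·y_airtime + 6·y_budget = 92, 3·y_airtime + 1·y_budget = 37.5.
Solving: y_airtime = 9.5, y_budget = 9.
Δz = y_budget·Δb = 9 × (-1) = -9, so new z* = 3227 − 9 = 3218.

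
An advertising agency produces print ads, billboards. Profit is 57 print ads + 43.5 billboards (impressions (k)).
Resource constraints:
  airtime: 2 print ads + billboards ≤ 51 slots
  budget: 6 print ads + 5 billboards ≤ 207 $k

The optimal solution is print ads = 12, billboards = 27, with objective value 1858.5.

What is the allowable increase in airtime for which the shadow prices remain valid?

18

Binding constraints: airtime, budget. The basis is B = [[2,1],[6,5]] with det 4.
Per unit increase in airtime, x* moves by d = (1.25, -1.5).
The basis stays optimal until billboards reaches 0; allowable increase = 18 slots.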